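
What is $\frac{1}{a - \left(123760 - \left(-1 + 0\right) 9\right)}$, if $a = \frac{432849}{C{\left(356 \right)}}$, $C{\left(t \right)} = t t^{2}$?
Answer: $- \frac{45118016}{5584211289455} \approx -8.0796 \cdot 10^{-6}$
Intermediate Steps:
$C{\left(t \right)} = t^{3}$
$a = \frac{432849}{45118016}$ ($a = \frac{432849}{356^{3}} = \frac{432849}{45118016} \approx 0.0095937$)
$\frac{1}{a - \left(123760 - \left(-1 + 0\right) 9\right)} = \frac{1}{\frac{432849}{45118016} - \left(123760 - \left(-1 + 0\right) 9\right)} = \frac{1}{\frac{432849}{45118016} - 123769} = \frac{1}{- \frac{5584211289455}{45118016}} = - \frac{45118016}{5584211289455}$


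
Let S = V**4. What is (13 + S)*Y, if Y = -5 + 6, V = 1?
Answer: 14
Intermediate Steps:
Y = 1
S = 1 (S = 1**4 = 1)
(13 + S)*Y = (13 + 1)*1 = 14*1 = 14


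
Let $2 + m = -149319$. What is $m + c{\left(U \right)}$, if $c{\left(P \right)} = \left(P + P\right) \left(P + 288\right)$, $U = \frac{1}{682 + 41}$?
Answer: $- \frac{78054000559}{522729} \approx -1.4932 \cdot 10^{5}$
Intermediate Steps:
$U = \frac{1}{723} \approx 0.0013831$
$c{\left(P \right)} = 2 P \left(288 + P\right)$
$m = -149321$ ($m = -2 - 149319 = -149321$)
$m + c{\left(U \right)} = -149321 + 2 \cdot \frac{1}{723} \left(288 + \frac{1}{723}\right) = -149321 + 2 \cdot \frac{1}{723} \cdot \frac{208225}{723} = -149321 + \frac{416450}{522729} = - \frac{78054000559}{522729}$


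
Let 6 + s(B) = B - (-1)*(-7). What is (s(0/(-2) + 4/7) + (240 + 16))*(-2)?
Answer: -3410/7 ≈ -487.14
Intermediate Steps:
s(B) = -13 + B (s(B) = -6 + (B - (-1)*(-7)) = -6 + (B - 1*7) = -6 + (B - 7) = -6 + (-7 + B) = -13 + B)
(s(0/(-2) + 4/7) + (240 + 16))*(-2) = ((-13 + (0/(-2) + 4/7)) + (240 + 16))*(-2) = ((-13 + (0*(-½) + 4*(⅐))) + 256)*(-2) = ((-13 + (0 + 4/7)) + 256)*(-2) = ((-13 + 4/7) + 256)*(-2) = (-87/7 + 256)*(-2) = (1705/7)*(-2) = -3410/7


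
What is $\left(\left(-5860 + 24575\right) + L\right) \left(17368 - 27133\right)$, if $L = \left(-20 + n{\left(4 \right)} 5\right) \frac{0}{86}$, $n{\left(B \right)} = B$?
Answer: $-182751975$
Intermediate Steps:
$L = 0$ ($L = \left(-20 + 4 \cdot 5\right) \frac{0}{86} = \left(-20 + 20\right) 0 \cdot \frac{1}{86} = 0 \cdot 0 = 0$)
$\left(\left(-5860 + 24575\right) + L\right) \left(17368 - 27133\right) = \left(\left(-5860 + 24575\right) + 0\right) \left(17368 - 27133\right) = \left(18715 + 0\right) \left(-9765\right) = 18715 \left(-9765\right) = -182751975$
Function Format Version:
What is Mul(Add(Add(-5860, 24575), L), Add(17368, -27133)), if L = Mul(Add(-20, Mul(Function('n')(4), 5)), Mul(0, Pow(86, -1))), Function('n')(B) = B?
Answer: -182751975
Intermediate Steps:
L = 0 (L = Mul(Add(-20, Mul(4, 5)), Mul(0, Pow(86, -1))) = Mul(Add(-20, 20), Mul(0, Rational(1, 86))) = Mul(0, 0) = 0)
Mul(Add(Add(-5860, 24575), L), Add(17368, -27133)) = Mul(Add(Add(-5860, 24575), 0), Add(17368, -27133)) = Mul(Add(18715, 0), -9765) = Mul(18715, -9765) = -182751975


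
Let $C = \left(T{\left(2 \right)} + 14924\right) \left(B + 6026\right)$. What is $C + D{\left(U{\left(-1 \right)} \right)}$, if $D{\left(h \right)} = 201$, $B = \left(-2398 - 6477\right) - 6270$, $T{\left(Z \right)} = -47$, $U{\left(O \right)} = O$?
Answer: $-135663162$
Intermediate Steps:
$B = -15145$ ($B = -8875 - 6270 = -15145$)
$C = -135663363$ ($C = \left(-47 + 14924\right) \left(-15145 + 6026\right) = 14877 \left(-9119\right) = -135663363$)
$C + D{\left(U{\left(-1 \right)} \right)} = -135663363 + 201 = -135663162$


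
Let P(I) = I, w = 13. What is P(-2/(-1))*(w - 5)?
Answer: 16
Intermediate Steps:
P(-2/(-1))*(w - 5) = (-2/(-1))*(13 - 5) = -2*(-1)*8 = 2*8 = 16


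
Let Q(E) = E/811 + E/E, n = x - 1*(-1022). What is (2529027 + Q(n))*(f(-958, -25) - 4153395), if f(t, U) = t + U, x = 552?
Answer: -8520809087788596/811 ≈ -1.0507e+13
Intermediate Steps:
n = 1574 (n = 552 - 1*(-1022) = 552 + 1022 = 1574)
f(t, U) = U + t
Q(E) = 1 + E/811 (Q(E) = E*(1/811) + 1 = E/811 + 1 = 1 + E/811)
(2529027 + Q(n))*(f(-958, -25) - 4153395) = (2529027 + (1 + (1/811)*1574))*((-25 - 958) - 4153395) = (2529027 + (1 + 1574/811))*(-983 - 4153395) = (2529027 + 2385/811)*(-4154378) = (2051043282/811)*(-4154378) = -8520809087788596/811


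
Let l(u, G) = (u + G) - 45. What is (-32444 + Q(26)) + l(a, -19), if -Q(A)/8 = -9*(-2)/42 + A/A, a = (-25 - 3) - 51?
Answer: -228189/7 ≈ -32598.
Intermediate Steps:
a = -79 (a = -28 - 51 = -79)
Q(A) = -80/7 (Q(A) = -8*(-9*(-2)/42 + A/A) = -8*(18*(1/42) + 1) = -8*(3/7 + 1) = -8*10/7 = -80/7)
l(u, G) = -45 + G + u (l(u, G) = (G + u) - 45 = -45 + G + u)
(-32444 + Q(26)) + l(a, -19) = (-32444 - 80/7) + (-45 - 19 - 79) = -227188/7 - 143 = -228189/7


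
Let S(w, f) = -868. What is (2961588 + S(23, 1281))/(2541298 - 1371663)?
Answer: 592144/233927 ≈ 2.5313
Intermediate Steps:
(2961588 + S(23, 1281))/(2541298 - 1371663) = (2961588 - 868)/(2541298 - 1371663) = 2960720/1169635 = 2960720*(1/1169635) = 592144/233927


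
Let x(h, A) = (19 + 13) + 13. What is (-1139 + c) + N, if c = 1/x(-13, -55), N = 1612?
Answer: 21286/45 ≈ 473.02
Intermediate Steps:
x(h, A) = 45 (x(h, A) = 32 + 13 = 45)
c = 1/45 ≈ 0.022222
(-1139 + c) + N = (-1139 + 1/45) + 1612 = -51254/45 + 1612 = 21286/45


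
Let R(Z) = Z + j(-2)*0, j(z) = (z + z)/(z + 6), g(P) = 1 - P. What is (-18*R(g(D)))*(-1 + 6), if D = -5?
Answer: -540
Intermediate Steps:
j(z) = 2*z/(6 + z) (j(z) = (2*z)/(6 + z) = 2*z/(6 + z))
R(Z) = Z (R(Z) = Z + (2*(-2)/(6 - 2))*0 = Z + (2*(-2)/4)*0 = Z + (2*(-2)*(¼))*0 = Z - 1*0 = Z + 0 = Z)
(-18*R(g(D)))*(-1 + 6) = (-18*(1 - 1*(-5)))*(-1 + 6) = -18*(1 + 5)*5 = -18*6*5 = -108*5 = -540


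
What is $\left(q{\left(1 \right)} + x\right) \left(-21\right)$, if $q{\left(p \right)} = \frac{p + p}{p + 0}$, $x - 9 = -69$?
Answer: $1218$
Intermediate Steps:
$x = -60$ ($x = 9 - 69 = -60$)
$q{\left(p \right)} = 2$ ($q{\left(p \right)} = \frac{2 p}{p} = 2$)
$\left(q{\left(1 \right)} + x\right) \left(-21\right) = \left(2 - 60\right) \left(-21\right) = \left(-58\right) \left(-21\right) = 1218$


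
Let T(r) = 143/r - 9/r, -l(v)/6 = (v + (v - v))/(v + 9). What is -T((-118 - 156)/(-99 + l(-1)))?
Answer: -26331/548 ≈ -48.049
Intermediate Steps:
l(v) = -6*v/(9 + v) (l(v) = -6*(v + (v - v))/(v + 9) = -6*(v + 0)/(9 + v) = -6*v/(9 + v))
T(r) = 134/r
-T((-118 - 156)/(-99 + l(-1))) = -134/((-118 - 156)/(-99 - 6*(-1)/(9 - 1))) = -134/((-274/(-99 - 6*(-1)/8))) = -134/((-274/(-99 - 6*(-1)*1/8))) = -134/((-274/(-99 + 3/4))) = -134/((-274/(-393/4))) = -134/((-274*(-4/393))) = -134/1096/393 = -134*393/1096 = -1*26331/548 = -26331/548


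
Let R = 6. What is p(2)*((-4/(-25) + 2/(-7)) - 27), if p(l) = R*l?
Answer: -56964/175 ≈ -325.51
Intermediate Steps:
p(l) = 6*l
p(2)*((-4/(-25) + 2/(-7)) - 27) = (6*2)*((-4/(-25) + 2/(-7)) - 27) = 12*((-4*(-1/25) + 2*(-⅐)) - 27) = 12*((4/25 - 2/7) - 27) = 12*(-22/175 - 27) = 12*(-4747/175) = -56964/175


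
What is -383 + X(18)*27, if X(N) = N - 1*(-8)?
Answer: 319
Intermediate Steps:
X(N) = 8 + N (X(N) = N + 8 = 8 + N)
-383 + X(18)*27 = -383 + (8 + 18)*27 = -383 + 26*27 = -383 + 702 = 319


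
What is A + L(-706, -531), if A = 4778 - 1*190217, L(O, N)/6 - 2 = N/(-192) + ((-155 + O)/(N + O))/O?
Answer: -2590767871569/13973152 ≈ -1.8541e+5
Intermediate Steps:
L(O, N) = 12 - N/32 + 6*(-155 + O)/(O*(N + O)) (L(O, N) = 12 + 6*(N/(-192) + ((-155 + O)/(N + O))/O) = 12 + 6*(N*(-1/192) + ((-155 + O)/(N + O))/O) = 12 + 6*(-N/192 + (-155 + O)/(O*(N + O))) = 12 + (-N/32 + 6*(-155 + O)/(O*(N + O))) = 12 - N/32 + 6*(-155 + O)/(O*(N + O)))
A = -185439 (A = 4778 - 190217 = -185439)
A + L(-706, -531) = -185439 + (1/32)*(-29760 + 192*(-706) + 384*(-706)² - 1*(-531)*(-706)² - 1*(-706)*(-531)² + 384*(-531)*(-706))/(-706*(-531 - 706)) = -185439 + (1/32)*(-1/706)*(-29760 - 135552 + 384*498436 - 1*(-531)*498436 - 1*(-706)*281961 + 143956224)/(-1237) = -185439 + (1/32)*(-1/706)*(-1/1237)*(-29760 - 135552 + 191399424 + 264669516 + 199064466 + 143956224) = -185439 + (1/32)*(-1/706)*(-1/1237)*798924318 = -185439 + 399462159/13973152 = -2590767871569/13973152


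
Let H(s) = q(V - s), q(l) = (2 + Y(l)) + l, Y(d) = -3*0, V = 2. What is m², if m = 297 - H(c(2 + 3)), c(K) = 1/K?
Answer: 2149156/25 ≈ 85966.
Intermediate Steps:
Y(d) = 0
q(l) = 2 + l (q(l) = (2 + 0) + l = 2 + l)
H(s) = 4 - s (H(s) = 2 + (2 - s) = 4 - s)
m = 1466/5 (m = 297 - (4 - 1/(2 + 3)) = 297 - (4 - 1/5) = 297 - (4 - 1*⅕) = 297 - (4 - ⅕) = 297 - 1*19/5 = 297 - 19/5 = 1466/5 ≈ 293.20)
m² = (1466/5)² = 2149156/25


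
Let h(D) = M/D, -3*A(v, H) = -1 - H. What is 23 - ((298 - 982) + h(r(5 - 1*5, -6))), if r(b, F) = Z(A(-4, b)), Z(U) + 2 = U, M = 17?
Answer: 3586/5 ≈ 717.20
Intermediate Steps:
A(v, H) = ⅓ + H/3 (A(v, H) = -(-1 - H)/3 = ⅓ + H/3)
Z(U) = -2 + U
r(b, F) = -5/3 + b/3 (r(b, F) = -2 + (⅓ + b/3) = -5/3 + b/3)
h(D) = 17/D
23 - ((298 - 982) + h(r(5 - 1*5, -6))) = 23 - ((298 - 982) + 17/(-5/3 + (5 - 1*5)/3)) = 23 - (-684 + 17/(-5/3 + (5 - 5)/3)) = 23 - (-684 + 17/(-5/3 + (⅓)*0)) = 23 - (-684 + 17/(-5/3 + 0)) = 23 - (-684 + 17/(-5/3)) = 23 - (-684 + 17*(-⅗)) = 23 - (-684 - 51/5) = 23 - 1*(-3471/5) = 23 + 3471/5 = 3586/5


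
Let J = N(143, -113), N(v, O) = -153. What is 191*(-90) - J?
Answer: -17037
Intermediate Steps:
J = -153
191*(-90) - J = 191*(-90) - 1*(-153) = -17190 + 153 = -17037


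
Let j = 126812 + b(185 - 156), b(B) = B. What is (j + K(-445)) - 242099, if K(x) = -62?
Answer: -115320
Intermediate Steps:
j = 126841 (j = 126812 + (185 - 156) = 126812 + 29 = 126841)
(j + K(-445)) - 242099 = (126841 - 62) - 242099 = 126779 - 242099 = -115320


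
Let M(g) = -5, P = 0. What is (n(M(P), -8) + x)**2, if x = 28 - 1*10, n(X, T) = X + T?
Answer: 25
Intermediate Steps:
n(X, T) = T + X
x = 18 (x = 28 - 10 = 18)
(n(M(P), -8) + x)**2 = ((-8 - 5) + 18)**2 = (-13 + 18)**2 = 5**2 = 25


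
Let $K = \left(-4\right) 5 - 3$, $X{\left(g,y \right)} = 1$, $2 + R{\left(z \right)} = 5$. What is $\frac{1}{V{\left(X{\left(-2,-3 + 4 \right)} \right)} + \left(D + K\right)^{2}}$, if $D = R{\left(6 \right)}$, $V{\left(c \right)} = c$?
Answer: $\frac{1}{401} \approx 0.0024938$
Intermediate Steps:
$R{\left(z \right)} = 3$ ($R{\left(z \right)} = -2 + 5 = 3$)
$K = -23$ ($K = -20 - 3 = -23$)
$D = 3$
$\frac{1}{V{\left(X{\left(-2,-3 + 4 \right)} \right)} + \left(D + K\right)^{2}} = \frac{1}{1 + \left(3 - 23\right)^{2}} = \frac{1}{1 + \left(-20\right)^{2}} = \frac{1}{1 + 400} = \frac{1}{401}$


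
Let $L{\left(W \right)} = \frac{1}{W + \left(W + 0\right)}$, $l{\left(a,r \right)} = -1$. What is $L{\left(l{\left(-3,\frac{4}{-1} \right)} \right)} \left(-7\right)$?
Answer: $\frac{7}{2} \approx 3.5$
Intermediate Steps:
$L{\left(W \right)} = \frac{1}{2 W}$ ($L{\left(W \right)} = \frac{1}{W + W} = \frac{1}{2 W}$)
$L{\left(l{\left(-3,\frac{4}{-1} \right)} \right)} \left(-7\right) = \frac{1}{2 \left(-1\right)} \left(-7\right) = \frac{1}{2} \left(-1\right) \left(-7\right) = \left(- \frac{1}{2}\right) \left(-7\right) = \frac{7}{2}$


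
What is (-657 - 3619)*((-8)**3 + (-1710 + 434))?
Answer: 7645488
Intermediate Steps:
(-657 - 3619)*((-8)**3 + (-1710 + 434)) = -4276*(-512 - 1276) = -4276*(-1788) = 7645488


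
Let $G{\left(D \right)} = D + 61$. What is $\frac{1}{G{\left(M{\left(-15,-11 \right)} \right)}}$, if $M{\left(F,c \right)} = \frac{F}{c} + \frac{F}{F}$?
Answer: $\frac{11}{697} \approx 0.015782$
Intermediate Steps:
$M{\left(F,c \right)} = 1 + \frac{F}{c}$ ($M{\left(F,c \right)} = \frac{F}{c} + 1 = 1 + \frac{F}{c}$)
$G{\left(D \right)} = 61 + D$
$\frac{1}{G{\left(M{\left(-15,-11 \right)} \right)}} = \frac{1}{61 + \frac{-15 - 11}{-11}} = \frac{1}{61 - - \frac{26}{11}} = \frac{1}{61 + \frac{26}{11}} = \frac{1}{\frac{697}{11}} = \frac{11}{697}$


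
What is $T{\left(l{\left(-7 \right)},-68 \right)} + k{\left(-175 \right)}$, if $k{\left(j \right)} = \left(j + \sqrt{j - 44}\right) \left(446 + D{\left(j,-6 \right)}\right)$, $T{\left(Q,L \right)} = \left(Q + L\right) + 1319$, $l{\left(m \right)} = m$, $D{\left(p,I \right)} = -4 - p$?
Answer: $-106731 + 617 i \sqrt{219} \approx -1.0673 \cdot 10^{5} + 9130.8 i$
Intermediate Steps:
$T{\left(Q,L \right)} = 1319 + L + Q$ ($T{\left(Q,L \right)} = \left(L + Q\right) + 1319 = 1319 + L + Q$)
$k{\left(j \right)} = \left(442 - j\right) \left(j + \sqrt{-44 + j}\right)$ ($k{\left(j \right)} = \left(j + \sqrt{j - 44}\right) \left(446 - \left(4 + j\right)\right) = \left(j + \sqrt{-44 + j}\right) \left(442 - j\right) = \left(442 - j\right) \left(j + \sqrt{-44 + j}\right)$)
$T{\left(l{\left(-7 \right)},-68 \right)} + k{\left(-175 \right)} = \left(1319 - 68 - 7\right) + \left(- \left(-175\right)^{2} + 442 \left(-175\right) + 442 \sqrt{-44 - 175} - - 175 \sqrt{-44 - 175}\right) = 1244 - \left(107975 - 617 i \sqrt{219}\right) = -106731 + 617 i \sqrt{219}$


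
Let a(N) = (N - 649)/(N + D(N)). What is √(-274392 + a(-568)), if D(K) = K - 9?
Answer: I*√359733378335/1145 ≈ 523.82*I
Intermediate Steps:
D(K) = -9 + K
a(N) = (-649 + N)/(-9 + 2*N) (a(N) = (N - 649)/(N + (-9 + N)) = (-649 + N)/(-9 + 2*N))
√(-274392 + a(-568)) = √(-274392 + (-649 - 568)/(-9 + 2*(-568))) = √(-274392 - 1217/(-9 - 1136)) = √(-274392 - 1217/(-1145)) = √(-274392 - 1/1145*(-1217)) = √(-274392 + 1217/1145) = √(-314177623/1145) = I*√359733378335/1145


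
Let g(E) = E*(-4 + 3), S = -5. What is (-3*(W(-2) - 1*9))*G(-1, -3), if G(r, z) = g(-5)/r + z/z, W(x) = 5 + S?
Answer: -108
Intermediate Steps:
g(E) = -E (g(E) = E*(-1) = -E)
W(x) = 0 (W(x) = 5 - 5 = 0)
G(r, z) = 1 + 5/r (G(r, z) = (-1*(-5))/r + z/z = 5/r + 1 = 1 + 5/r)
(-3*(W(-2) - 1*9))*G(-1, -3) = (-3*(0 - 1*9))*((5 - 1)/(-1)) = (-3*(0 - 9))*(-1*4) = -3*(-9)*(-4) = 27*(-4) = -108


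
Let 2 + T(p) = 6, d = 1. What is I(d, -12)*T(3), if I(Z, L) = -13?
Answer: -52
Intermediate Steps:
T(p) = 4 (T(p) = -2 + 6 = 4)
I(d, -12)*T(3) = -13*4 = -52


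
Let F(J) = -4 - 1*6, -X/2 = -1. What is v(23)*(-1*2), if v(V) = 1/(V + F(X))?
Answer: -2/13 ≈ -0.15385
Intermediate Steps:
X = 2 (X = -2*(-1) = 2)
F(J) = -10 (F(J) = -4 - 6 = -10)
v(V) = 1/(-10 + V) (v(V) = 1/(V - 10) = 1/(-10 + V))
v(23)*(-1*2) = (-1*2)/(-10 + 23) = -2/13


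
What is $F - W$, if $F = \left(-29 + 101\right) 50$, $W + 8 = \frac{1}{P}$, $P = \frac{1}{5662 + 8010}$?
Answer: $-10064$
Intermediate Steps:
$P = \frac{1}{13672} \approx 7.3142 \cdot 10^{-5}$
$W = 13664$ ($W = -8 + \frac{1}{\frac{1}{13672}} = -8 + 13672 = 13664$)
$F = 3600$ ($F = 72 \cdot 50 = 3600$)
$F - W = 3600 - 13664 = -10064$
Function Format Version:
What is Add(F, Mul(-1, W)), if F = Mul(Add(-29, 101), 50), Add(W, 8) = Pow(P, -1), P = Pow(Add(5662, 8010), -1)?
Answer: -10064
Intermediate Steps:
P = Rational(1, 13672) (P = Pow(13672, -1) = Rational(1, 13672) ≈ 7.3142e-5)
W = 13664 (W = Add(-8, Pow(Rational(1, 13672), -1)) = Add(-8, 13672) = 13664)
F = 3600 (F = Mul(72, 50) = 3600)
Add(F, Mul(-1, W)) = Add(3600, Mul(-1, 13664)) = Add(3600, -13664) = -10064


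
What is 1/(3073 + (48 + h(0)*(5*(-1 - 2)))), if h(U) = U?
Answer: 1/3121 ≈ 0.00032041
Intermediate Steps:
1/(3073 + (48 + h(0)*(5*(-1 - 2)))) = 1/(3073 + (48 + 0*(5*(-1 - 2)))) = 1/(3073 + (48 + 0*(5*(-3)))) = 1/(3073 + (48 + 0*(-15))) = 1/(3073 + (48 + 0)) = 1/(3073 + 48) = 1/3121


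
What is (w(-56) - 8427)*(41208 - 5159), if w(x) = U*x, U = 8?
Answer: -319934875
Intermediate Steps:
w(x) = 8*x
(w(-56) - 8427)*(41208 - 5159) = (8*(-56) - 8427)*(41208 - 5159) = (-448 - 8427)*36049 = -8875*36049 = -319934875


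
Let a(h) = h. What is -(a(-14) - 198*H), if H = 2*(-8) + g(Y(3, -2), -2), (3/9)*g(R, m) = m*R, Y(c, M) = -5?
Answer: 2786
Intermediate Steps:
g(R, m) = 3*R*m (g(R, m) = 3*(m*R) = 3*(R*m) = 3*R*m)
H = 14 (H = 2*(-8) + 3*(-5)*(-2) = -16 + 30 = 14)
-(a(-14) - 198*H) = -(-14 - 198*14) = -(-14 - 2772) = -1*(-2786) = 2786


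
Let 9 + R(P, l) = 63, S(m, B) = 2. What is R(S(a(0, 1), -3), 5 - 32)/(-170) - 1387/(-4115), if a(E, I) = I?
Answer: 1358/69955 ≈ 0.019412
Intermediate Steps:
R(P, l) = 54 (R(P, l) = -9 + 63 = 54)
R(S(a(0, 1), -3), 5 - 32)/(-170) - 1387/(-4115) = 54/(-170) - 1387/(-4115) = 54*(-1/170) - 1387*(-1/4115) = -27/85 + 1387/4115 = 1358/69955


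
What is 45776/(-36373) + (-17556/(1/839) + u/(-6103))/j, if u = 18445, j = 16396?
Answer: -192605716737957/214097443172 ≈ -899.62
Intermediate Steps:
45776/(-36373) + (-17556/(1/839) + u/(-6103))/j = 45776/(-36373) + (-17556/(1/839) + 18445/(-6103))/16396 = 45776*(-1/36373) + (-17556/1/839 + 18445*(-1/6103))*(1/16396) = -45776/36373 + (-17556*839 - 1085/359)*(1/16396) = -45776/36373 + (-14729484 - 1085/359)*(1/16396) = -45776/36373 - 5287885841/359*1/16396 = -45776/36373 - 5287885841/5886164 = -192605716737957/214097443172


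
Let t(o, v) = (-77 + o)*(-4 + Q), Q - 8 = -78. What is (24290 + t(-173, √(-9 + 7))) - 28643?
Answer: 14147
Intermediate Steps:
Q = -70 (Q = 8 - 78 = -70)
t(o, v) = 5698 - 74*o (t(o, v) = (-77 + o)*(-4 - 70) = (-77 + o)*(-74) = 5698 - 74*o)
(24290 + t(-173, √(-9 + 7))) - 28643 = (24290 + (5698 - 74*(-173))) - 28643 = (24290 + (5698 + 12802)) - 28643 = (24290 + 18500) - 28643 = 42790 - 28643 = 14147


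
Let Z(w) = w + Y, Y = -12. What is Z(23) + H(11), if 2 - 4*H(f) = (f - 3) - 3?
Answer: 41/4 ≈ 10.250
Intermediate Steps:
H(f) = 2 - f/4 (H(f) = ½ - ((f - 3) - 3)/4 = ½ - ((-3 + f) - 3)/4 = ½ - (-6 + f)/4 = ½ + (3/2 - f/4) = 2 - f/4)
Z(w) = -12 + w (Z(w) = w - 12 = -12 + w)
Z(23) + H(11) = (-12 + 23) + (2 - ¼*11) = 11 + (2 - 11/4) = 11 - ¾ = 41/4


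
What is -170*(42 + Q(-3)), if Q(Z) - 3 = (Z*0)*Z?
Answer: -7650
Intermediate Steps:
Q(Z) = 3 (Q(Z) = 3 + (Z*0)*Z = 3 + 0*Z = 3 + 0 = 3)
-170*(42 + Q(-3)) = -170*(42 + 3) = -170*45 = -7650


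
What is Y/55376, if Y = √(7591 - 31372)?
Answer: I*√23781/55376 ≈ 0.0027848*I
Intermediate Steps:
Y = I*√23781 (Y = √(-23781) = I*√23781 ≈ 154.21*I)
Y/55376 = (I*√23781)/55376 = (I*√23781)*(1/55376) = I*√23781/55376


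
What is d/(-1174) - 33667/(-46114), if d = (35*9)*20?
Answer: -125496571/27068918 ≈ -4.6362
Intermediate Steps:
d = 6300 (d = 315*20 = 6300)
d/(-1174) - 33667/(-46114) = 6300/(-1174) - 33667/(-46114) = 6300*(-1/1174) - 33667*(-1/46114) = -3150/587 + 33667/46114 = -125496571/27068918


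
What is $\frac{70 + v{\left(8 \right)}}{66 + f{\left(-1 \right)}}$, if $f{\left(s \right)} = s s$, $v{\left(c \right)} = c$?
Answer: $\frac{78}{67} \approx 1.1642$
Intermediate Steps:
$f{\left(s \right)} = s^{2}$
$\frac{70 + v{\left(8 \right)}}{66 + f{\left(-1 \right)}} = \frac{70 + 8}{66 + \left(-1\right)^{2}} = \frac{1}{66 + 1} \cdot 78 = \frac{1}{67} \cdot 78 = \frac{78}{67}$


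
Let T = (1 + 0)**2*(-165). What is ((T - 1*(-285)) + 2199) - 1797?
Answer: 522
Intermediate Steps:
T = -165 (T = 1**2*(-165) = 1*(-165) = -165)
((T - 1*(-285)) + 2199) - 1797 = ((-165 - 1*(-285)) + 2199) - 1797 = ((-165 + 285) + 2199) - 1797 = (120 + 2199) - 1797 = 2319 - 1797 = 522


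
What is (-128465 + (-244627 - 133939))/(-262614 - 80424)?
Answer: 507031/343038 ≈ 1.4781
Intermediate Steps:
(-128465 + (-244627 - 133939))/(-262614 - 80424) = (-128465 - 378566)/(-343038) = -507031*(-1/343038) = 507031/343038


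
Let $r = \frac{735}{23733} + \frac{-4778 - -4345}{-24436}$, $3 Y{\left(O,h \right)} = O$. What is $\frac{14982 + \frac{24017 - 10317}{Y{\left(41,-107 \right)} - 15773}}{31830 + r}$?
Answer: $\frac{3603143782418832}{7655513093469703} \approx 0.47066$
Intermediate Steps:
$Y{\left(O,h \right)} = \frac{O}{3}$
$r = \frac{9412283}{193313196}$ ($r = 735 \cdot \frac{1}{23733} + \left(-4778 + 4345\right) \left(- \frac{1}{24436}\right) = \frac{245}{7911} - - \frac{433}{24436} = \frac{245}{7911} + \frac{433}{24436} = \frac{9412283}{193313196} \approx 0.048689$)
$\frac{14982 + \frac{24017 - 10317}{Y{\left(41,-107 \right)} - 15773}}{31830 + r} = \frac{14982 + \frac{24017 - 10317}{\frac{1}{3} \cdot 41 - 15773}}{31830 + \frac{9412283}{193313196}} = \frac{14982 + \frac{13700}{\frac{41}{3} - 15773}}{\frac{6153168440963}{193313196}} = \left(14982 + \frac{13700}{- \frac{47278}{3}}\right) \frac{193313196}{6153168440963} = \left(14982 + 13700 \left(- \frac{3}{47278}\right)\right) \frac{193313196}{6153168440963} = \left(14982 - \frac{20550}{23639}\right) \frac{193313196}{6153168440963} = \frac{354138948}{23639} \cdot \frac{193313196}{6153168440963} = \frac{3603143782418832}{7655513093469703}$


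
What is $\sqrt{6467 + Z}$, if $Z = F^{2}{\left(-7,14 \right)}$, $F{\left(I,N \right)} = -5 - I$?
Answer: $3 \sqrt{719} \approx 80.443$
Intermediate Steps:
$Z = 4$ ($Z = \left(-5 - -7\right)^{2} = \left(-5 + 7\right)^{2} = 2^{2} = 4$)
$\sqrt{6467 + Z} = \sqrt{6467 + 4} = \sqrt{6471} = 3 \sqrt{719}$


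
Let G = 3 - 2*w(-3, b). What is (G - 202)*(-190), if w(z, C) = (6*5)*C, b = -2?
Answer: 15010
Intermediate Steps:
w(z, C) = 30*C
G = 123 (G = 3 - 60*(-2) = 3 - 2*(-60) = 3 + 120 = 123)
(G - 202)*(-190) = (123 - 202)*(-190) = -79*(-190) = 15010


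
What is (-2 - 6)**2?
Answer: 64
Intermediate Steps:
(-2 - 6)**2 = (-8)**2 = 64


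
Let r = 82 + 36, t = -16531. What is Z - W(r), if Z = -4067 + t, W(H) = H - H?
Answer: -20598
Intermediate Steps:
r = 118
W(H) = 0
Z = -20598 (Z = -4067 - 16531 = -20598)
Z - W(r) = -20598 - 1*0 = -20598 + 0 = -20598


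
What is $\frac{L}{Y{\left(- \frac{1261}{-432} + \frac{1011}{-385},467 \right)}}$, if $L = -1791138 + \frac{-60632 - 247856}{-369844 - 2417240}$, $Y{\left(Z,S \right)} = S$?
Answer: $- \frac{1248012938276}{325392057} \approx -3835.4$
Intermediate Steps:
$L = - \frac{1248012938276}{696771}$ ($L = -1791138 - \frac{308488}{-2787084} = -1791138 - - \frac{77122}{696771} = -1791138 + \frac{77122}{696771} = - \frac{1248012938276}{696771} \approx -1.7911 \cdot 10^{6}$)
$\frac{L}{Y{\left(- \frac{1261}{-432} + \frac{1011}{-385},467 \right)}} = - \frac{1248012938276}{696771 \cdot 467} = \left(- \frac{1248012938276}{696771}\right) \frac{1}{467} = - \frac{1248012938276}{325392057}$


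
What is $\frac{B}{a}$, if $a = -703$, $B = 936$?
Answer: $- \frac{936}{703} \approx -1.3314$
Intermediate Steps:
$\frac{B}{a} = \frac{936}{-703} = 936 \left(- \frac{1}{703}\right) = - \frac{936}{703}$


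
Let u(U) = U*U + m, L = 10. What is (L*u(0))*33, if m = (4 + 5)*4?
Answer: 11880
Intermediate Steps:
m = 36 (m = 9*4 = 36)
u(U) = 36 + U² (u(U) = U*U + 36 = U² + 36 = 36 + U²)
(L*u(0))*33 = (10*(36 + 0²))*33 = (10*(36 + 0))*33 = (10*36)*33 = 360*33 = 11880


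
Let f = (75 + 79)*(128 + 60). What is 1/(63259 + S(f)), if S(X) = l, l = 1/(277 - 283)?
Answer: 6/379553 ≈ 1.5808e-5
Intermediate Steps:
f = 28952 (f = 154*188 = 28952)
l = -⅙ (l = 1/(-6) = -⅙ ≈ -0.16667)
S(X) = -⅙
1/(63259 + S(f)) = 1/(63259 - ⅙) = 1/(379553/6) = 6/379553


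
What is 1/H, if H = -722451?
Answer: -1/722451 ≈ -1.3842e-6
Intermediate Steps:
1/H = 1/(-722451) = -1/722451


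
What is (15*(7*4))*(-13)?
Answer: -5460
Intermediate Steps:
(15*(7*4))*(-13) = (15*28)*(-13) = 420*(-13) = -5460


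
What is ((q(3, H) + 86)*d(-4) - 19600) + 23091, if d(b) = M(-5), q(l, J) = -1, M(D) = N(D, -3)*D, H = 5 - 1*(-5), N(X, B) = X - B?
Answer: 4341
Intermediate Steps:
H = 10 (H = 5 + 5 = 10)
M(D) = D*(3 + D) (M(D) = (D - 1*(-3))*D = (D + 3)*D = (3 + D)*D = D*(3 + D))
d(b) = 10 (d(b) = -5*(3 - 5) = -5*(-2) = 10)
((q(3, H) + 86)*d(-4) - 19600) + 23091 = ((-1 + 86)*10 - 19600) + 23091 = (85*10 - 19600) + 23091 = (850 - 19600) + 23091 = -18750 + 23091 = 4341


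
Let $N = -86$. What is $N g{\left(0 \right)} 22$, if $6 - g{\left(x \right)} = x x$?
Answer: $-11352$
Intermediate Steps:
$g{\left(x \right)} = 6 - x^{2}$ ($g{\left(x \right)} = 6 - x x = 6 - x^{2}$)
$N g{\left(0 \right)} 22 = - 86 \left(6 - 0^{2}\right) 22 = - 86 \left(6 - 0\right) 22 = - 86 \left(6 + 0\right) 22 = \left(-86\right) 6 \cdot 22 = \left(-516\right) 22 = -11352$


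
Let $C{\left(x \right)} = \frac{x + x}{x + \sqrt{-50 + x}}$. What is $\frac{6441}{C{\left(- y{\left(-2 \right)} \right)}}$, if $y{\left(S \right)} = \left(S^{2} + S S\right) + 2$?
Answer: $\frac{6441}{2} - \frac{6441 i \sqrt{15}}{10} \approx 3220.5 - 2494.6 i$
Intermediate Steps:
$y{\left(S \right)} = 2 + 2 S^{2}$ ($y{\left(S \right)} = \left(S^{2} + S^{2}\right) + 2 = 2 S^{2} + 2 = 2 + 2 S^{2}$)
$C{\left(x \right)} = \frac{2 x}{x + \sqrt{-50 + x}}$
$\frac{6441}{C{\left(- y{\left(-2 \right)} \right)}} = \frac{6441}{2 \left(- (2 + 2 \left(-2\right)^{2})\right) \frac{1}{- (2 + 2 \left(-2\right)^{2}) + \sqrt{-50 - \left(2 + 2 \left(-2\right)^{2}\right)}}} = \frac{6441}{2 \left(- (2 + 2 \cdot 4)\right) \frac{1}{- (2 + 2 \cdot 4) + \sqrt{-50 - \left(2 + 2 \cdot 4\right)}}} = \frac{6441}{2 \left(- (2 + 8)\right) \frac{1}{- (2 + 8) + \sqrt{-50 - \left(2 + 8\right)}}} = \frac{6441}{2 \left(\left(-1\right) 10\right) \frac{1}{\left(-1\right) 10 + \sqrt{-50 - 10}}} = \frac{6441}{2 \left(-10\right) \frac{1}{-10 + \sqrt{-50 - 10}}} = \frac{6441}{2 \left(-10\right) \frac{1}{-10 + \sqrt{-60}}} = \frac{6441}{2 \left(-10\right) \frac{1}{-10 + 2 i \sqrt{15}}} = \frac{6441}{\left(-20\right) \frac{1}{-10 + 2 i \sqrt{15}}} = 6441 \left(\frac{1}{2} - \frac{i \sqrt{15}}{10}\right) = \frac{6441}{2} - \frac{6441 i \sqrt{15}}{10}$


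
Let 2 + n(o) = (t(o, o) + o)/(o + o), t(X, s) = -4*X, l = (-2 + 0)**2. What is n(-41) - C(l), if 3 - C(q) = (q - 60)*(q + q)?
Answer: -909/2 ≈ -454.50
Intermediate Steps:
l = 4 (l = (-2)**2 = 4)
n(o) = -7/2 (n(o) = -2 + (-4*o + o)/(o + o) = -2 + (-3*o)/((2*o)) = -2 + (-3*o)*(1/(2*o)) = -2 - 3/2 = -7/2)
C(q) = 3 - 2*q*(-60 + q) (C(q) = 3 - (q - 60)*(q + q) = 3 - (-60 + q)*2*q = 3 - 2*q*(-60 + q))
n(-41) - C(l) = -7/2 - (3 - 2*4**2 + 120*4) = -7/2 - (3 - 2*16 + 480) = -7/2 - (3 - 32 + 480) = -7/2 - 1*451 = -7/2 - 451 = -909/2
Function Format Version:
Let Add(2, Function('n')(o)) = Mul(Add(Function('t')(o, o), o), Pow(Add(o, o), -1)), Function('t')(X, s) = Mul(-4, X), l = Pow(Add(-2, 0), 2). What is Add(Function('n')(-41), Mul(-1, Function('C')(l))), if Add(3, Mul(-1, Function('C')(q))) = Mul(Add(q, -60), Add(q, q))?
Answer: Rational(-909, 2) ≈ -454.50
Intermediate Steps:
l = 4 (l = Pow(-2, 2) = 4)
Function('n')(o) = Rational(-7, 2) (Function('n')(o) = Add(-2, Mul(Add(Mul(-4, o), o), Pow(Add(o, o), -1))) = Add(-2, Mul(Mul(-3, o), Pow(Mul(2, o), -1))) = Add(-2, Mul(Mul(-3, o), Mul(Rational(1, 2), Pow(o, -1)))) = Add(-2, Rational(-3, 2)) = Rational(-7, 2))
Function('C')(q) = Add(3, Mul(-2, q, Add(-60, q))) (Function('C')(q) = Add(3, Mul(-1, Mul(Add(q, -60), Add(q, q)))) = Add(3, Mul(-1, Mul(Add(-60, q), Mul(2, q)))) = Add(3, Mul(-1, Mul(2, q, Add(-60, q)))) = Add(3, Mul(-2, q, Add(-60, q))))
Add(Function('n')(-41), Mul(-1, Function('C')(l))) = Add(Rational(-7, 2), Mul(-1, Add(3, Mul(-2, Pow(4, 2)), Mul(120, 4)))) = Add(Rational(-7, 2), Mul(-1, Add(3, Mul(-2, 16), 480))) = Add(Rational(-7, 2), Mul(-1, Add(3, -32, 480))) = Add(Rational(-7, 2), Mul(-1, 451)) = Add(Rational(-7, 2), -451) = Rational(-909, 2)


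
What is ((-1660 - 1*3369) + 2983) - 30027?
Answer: -32073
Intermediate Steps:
((-1660 - 1*3369) + 2983) - 30027 = ((-1660 - 3369) + 2983) - 30027 = (-5029 + 2983) - 30027 = -2046 - 30027 = -32073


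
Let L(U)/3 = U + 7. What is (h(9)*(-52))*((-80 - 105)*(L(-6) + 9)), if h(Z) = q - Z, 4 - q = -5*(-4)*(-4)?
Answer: 8658000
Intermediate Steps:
q = 84 (q = 4 - (-5*(-4))*(-4) = 4 - 20*(-4) = 4 - 1*(-80) = 4 + 80 = 84)
L(U) = 21 + 3*U (L(U) = 3*(U + 7) = 3*(7 + U) = 21 + 3*U)
h(Z) = 84 - Z
(h(9)*(-52))*((-80 - 105)*(L(-6) + 9)) = ((84 - 1*9)*(-52))*((-80 - 105)*((21 + 3*(-6)) + 9)) = ((84 - 9)*(-52))*(-185*((21 - 18) + 9)) = (75*(-52))*(-185*(3 + 9)) = -(-721500)*12 = -3900*(-2220) = 8658000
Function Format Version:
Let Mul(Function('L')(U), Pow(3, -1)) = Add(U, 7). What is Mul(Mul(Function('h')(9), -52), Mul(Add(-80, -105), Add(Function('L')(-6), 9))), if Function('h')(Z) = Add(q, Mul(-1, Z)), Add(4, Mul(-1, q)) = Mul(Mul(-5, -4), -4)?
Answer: 8658000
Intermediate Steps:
q = 84 (q = Add(4, Mul(-1, Mul(Mul(-5, -4), -4))) = Add(4, Mul(-1, Mul(20, -4))) = Add(4, Mul(-1, -80)) = Add(4, 80) = 84)
Function('L')(U) = Add(21, Mul(3, U)) (Function('L')(U) = Mul(3, Add(U, 7)) = Mul(3, Add(7, U)) = Add(21, Mul(3, U)))
Function('h')(Z) = Add(84, Mul(-1, Z))
Mul(Mul(Function('h')(9), -52), Mul(Add(-80, -105), Add(Function('L')(-6), 9))) = Mul(Mul(Add(84, Mul(-1, 9)), -52), Mul(Add(-80, -105), Add(Add(21, Mul(3, -6)), 9))) = Mul(Mul(Add(84, -9), -52), Mul(-185, Add(Add(21, -18), 9))) = Mul(Mul(75, -52), Mul(-185, Add(3, 9))) = Mul(-3900, Mul(-185, 12)) = Mul(-3900, -2220) = 8658000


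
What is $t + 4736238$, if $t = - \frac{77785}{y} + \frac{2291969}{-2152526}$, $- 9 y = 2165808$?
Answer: $\frac{3680023220634764357}{776993005168} \approx 4.7362 \cdot 10^{6}$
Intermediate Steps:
$y = - \frac{721936}{3}$ ($y = \left(- \frac{1}{9}\right) 2165808 = - \frac{721936}{3} \approx -2.4065 \cdot 10^{5}$)
$t = - \frac{576176113627}{776993005168}$ ($t = - \frac{77785}{- \frac{721936}{3}} + \frac{2291969}{-2152526} = \left(-77785\right) \left(- \frac{3}{721936}\right) + 2291969 \left(- \frac{1}{2152526}\right) = \frac{233355}{721936} - \frac{2291969}{2152526} = - \frac{576176113627}{776993005168} \approx -0.74155$)
$t + 4736238 = - \frac{576176113627}{776993005168} + 4736238 = \frac{3680023220634764357}{776993005168}$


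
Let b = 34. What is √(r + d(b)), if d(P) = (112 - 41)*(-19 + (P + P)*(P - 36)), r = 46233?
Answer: 2*√8807 ≈ 187.69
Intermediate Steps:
d(P) = -1349 + 142*P*(-36 + P) (d(P) = 71*(-19 + (2*P)*(-36 + P)) = 71*(-19 + 2*P*(-36 + P)) = -1349 + 142*P*(-36 + P))
√(r + d(b)) = √(46233 + (-1349 - 5112*34 + 142*34²)) = √(46233 + (-1349 - 173808 + 142*1156)) = √(46233 + (-1349 - 173808 + 164152)) = √(46233 - 11005) = √35228 = 2*√8807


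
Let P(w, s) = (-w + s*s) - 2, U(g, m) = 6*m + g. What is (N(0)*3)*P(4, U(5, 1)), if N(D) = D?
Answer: 0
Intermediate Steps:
U(g, m) = g + 6*m
P(w, s) = -2 + s² - w (P(w, s) = (-w + s²) - 2 = (s² - w) - 2 = -2 + s² - w)
(N(0)*3)*P(4, U(5, 1)) = (0*3)*(-2 + (5 + 6*1)² - 1*4) = 0*(-2 + (5 + 6)² - 4) = 0*(-2 + 11² - 4) = 0*(-2 + 121 - 4) = 0*115 = 0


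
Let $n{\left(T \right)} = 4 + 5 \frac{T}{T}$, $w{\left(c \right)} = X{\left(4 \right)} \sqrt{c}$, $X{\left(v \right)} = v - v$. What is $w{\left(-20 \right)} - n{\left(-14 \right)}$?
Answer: $-9$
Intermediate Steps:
$X{\left(v \right)} = 0$
$w{\left(c \right)} = 0$ ($w{\left(c \right)} = 0 \sqrt{c} = 0$)
$n{\left(T \right)} = 9$ ($n{\left(T \right)} = 4 + 5 \cdot 1 = 4 + 5 = 9$)
$w{\left(-20 \right)} - n{\left(-14 \right)} = 0 - 9 = -9$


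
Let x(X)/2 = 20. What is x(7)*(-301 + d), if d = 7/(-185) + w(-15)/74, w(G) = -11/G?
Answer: -1336564/111 ≈ -12041.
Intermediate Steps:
x(X) = 40 (x(X) = 2*20 = 40)
d = -31/1110 (d = 7/(-185) - 11/(-15)/74 = 7*(-1/185) - 11*(-1/15)*(1/74) = -7/185 + (11/15)*(1/74) = -7/185 + 11/1110 = -31/1110 ≈ -0.027928)
x(7)*(-301 + d) = 40*(-301 - 31/1110) = 40*(-334141/1110) = -1336564/111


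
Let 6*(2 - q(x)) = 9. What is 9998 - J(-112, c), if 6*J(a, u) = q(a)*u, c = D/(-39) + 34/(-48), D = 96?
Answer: 37433501/3744 ≈ 9998.3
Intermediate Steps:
c = -989/312 (c = 96/(-39) + 34/(-48) = 96*(-1/39) + 34*(-1/48) = -32/13 - 17/24 = -989/312 ≈ -3.1699)
q(x) = ½ (q(x) = 2 - ⅙*9 = 2 - 3/2 = ½)
J(a, u) = u/12 (J(a, u) = (u/2)/6 = u/12)
9998 - J(-112, c) = 9998 - (-989)/(12*312) = 9998 - 1*(-989/3744) = 9998 + 989/3744 = 37433501/3744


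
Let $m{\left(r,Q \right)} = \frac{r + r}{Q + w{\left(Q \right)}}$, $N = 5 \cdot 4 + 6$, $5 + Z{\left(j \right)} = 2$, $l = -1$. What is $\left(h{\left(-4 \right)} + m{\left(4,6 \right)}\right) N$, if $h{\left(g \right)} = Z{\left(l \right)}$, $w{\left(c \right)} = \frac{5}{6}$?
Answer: $- \frac{1950}{41} \approx -47.561$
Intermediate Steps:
$w{\left(c \right)} = \frac{5}{6}$ ($w{\left(c \right)} = 5 \cdot \frac{1}{6} = \frac{5}{6}$)
$Z{\left(j \right)} = -3$ ($Z{\left(j \right)} = -5 + 2 = -3$)
$h{\left(g \right)} = -3$
$N = 26$ ($N = 20 + 6 = 26$)
$m{\left(r,Q \right)} = \frac{2 r}{\frac{5}{6} + Q}$ ($m{\left(r,Q \right)} = \frac{r + r}{Q + \frac{5}{6}} = \frac{2 r}{\frac{5}{6} + Q}$)
$\left(h{\left(-4 \right)} + m{\left(4,6 \right)}\right) N = \left(-3 + 12 \cdot 4 \frac{1}{5 + 6 \cdot 6}\right) 26 = \left(-3 + 12 \cdot 4 \frac{1}{5 + 36}\right) 26 = \left(-3 + 12 \cdot 4 \cdot \frac{1}{41}\right) 26 = \left(-3 + \frac{48}{41}\right) 26 = \left(- \frac{75}{41}\right) 26 = - \frac{1950}{41}$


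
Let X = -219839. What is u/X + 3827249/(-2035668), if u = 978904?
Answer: -2834102140783/447519217452 ≈ -6.3329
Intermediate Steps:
u/X + 3827249/(-2035668) = 978904/(-219839) + 3827249/(-2035668) = 978904*(-1/219839) + 3827249*(-1/2035668) = -978904/219839 - 3827249/2035668 = -2834102140783/447519217452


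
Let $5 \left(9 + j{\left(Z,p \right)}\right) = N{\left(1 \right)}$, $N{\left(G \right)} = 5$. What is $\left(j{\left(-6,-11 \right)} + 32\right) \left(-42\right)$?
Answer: $-1008$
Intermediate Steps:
$j{\left(Z,p \right)} = -8$ ($j{\left(Z,p \right)} = -9 + \frac{1}{5} \cdot 5 = -9 + 1 = -8$)
$\left(j{\left(-6,-11 \right)} + 32\right) \left(-42\right) = \left(-8 + 32\right) \left(-42\right) = 24 \left(-42\right) = -1008$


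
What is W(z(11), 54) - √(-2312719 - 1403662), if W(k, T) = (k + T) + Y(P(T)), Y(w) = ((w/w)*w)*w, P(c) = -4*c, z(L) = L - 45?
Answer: 46676 - I*√3716381 ≈ 46676.0 - 1927.8*I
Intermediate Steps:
z(L) = -45 + L
Y(w) = w² (Y(w) = (1*w)*w = w*w = w²)
W(k, T) = T + k + 16*T² (W(k, T) = (k + T) + (-4*T)² = (T + k) + 16*T² = T + k + 16*T²)
W(z(11), 54) - √(-2312719 - 1403662) = (54 + (-45 + 11) + 16*54²) - √(-2312719 - 1403662) = (54 - 34 + 16*2916) - √(-3716381) = (54 - 34 + 46656) - I*√3716381 = 46676 - I*√3716381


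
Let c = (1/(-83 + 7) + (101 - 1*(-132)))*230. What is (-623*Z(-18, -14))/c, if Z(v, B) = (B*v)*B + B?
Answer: 3645796/88535 ≈ 41.179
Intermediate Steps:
Z(v, B) = B + v*B² (Z(v, B) = v*B² + B = B + v*B²)
c = 2036305/38 (c = (1/(-76) + (101 + 132))*230 = (-1/76 + 233)*230 = (17707/76)*230 = 2036305/38 ≈ 53587.)
(-623*Z(-18, -14))/c = (-(-8722)*(1 - 14*(-18)))/(2036305/38) = -(-8722)*(1 + 252)*(38/2036305) = -(-8722)*253*(38/2036305) = -623*(-3542)*(38/2036305) = 2206666*(38/2036305) = 3645796/88535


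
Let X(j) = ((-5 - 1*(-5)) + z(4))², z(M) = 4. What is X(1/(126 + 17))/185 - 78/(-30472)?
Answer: 19307/216820 ≈ 0.089046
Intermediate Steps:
X(j) = 16 (X(j) = ((-5 - 1*(-5)) + 4)² = ((-5 + 5) + 4)² = (0 + 4)² = 4² = 16)
X(1/(126 + 17))/185 - 78/(-30472) = 16/185 - 78/(-30472) = 16*(1/185) - 78*(-1/30472) = 16/185 + 3/1172 = 19307/216820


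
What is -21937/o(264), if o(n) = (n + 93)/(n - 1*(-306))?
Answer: -4168030/119 ≈ -35025.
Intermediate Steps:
o(n) = (93 + n)/(306 + n) (o(n) = (93 + n)/(n + 306) = (93 + n)/(306 + n))
-21937/o(264) = -21937*(306 + 264)/(93 + 264) = -21937/(357/570) = -21937/((1/570)*357) = -21937/119/190 = -21937*190/119 = -4168030/119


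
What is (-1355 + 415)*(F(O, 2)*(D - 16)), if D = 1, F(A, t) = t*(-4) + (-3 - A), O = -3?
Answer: -112800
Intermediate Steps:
F(A, t) = -3 - A - 4*t (F(A, t) = -4*t + (-3 - A) = -3 - A - 4*t)
(-1355 + 415)*(F(O, 2)*(D - 16)) = (-1355 + 415)*((-3 - 1*(-3) - 4*2)*(1 - 16)) = -940*(-3 + 3 - 8)*(-15) = -(-7520)*(-15) = -940*120 = -112800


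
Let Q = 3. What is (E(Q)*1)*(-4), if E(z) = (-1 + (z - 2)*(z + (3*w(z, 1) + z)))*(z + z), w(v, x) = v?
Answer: -336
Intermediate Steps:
E(z) = 2*z*(-1 + 5*z*(-2 + z)) (E(z) = (-1 + (z - 2)*(z + (3*z + z)))*(z + z) = (-1 + (-2 + z)*(z + 4*z))*(2*z) = (-1 + (-2 + z)*(5*z))*(2*z) = (-1 + 5*z*(-2 + z))*(2*z) = 2*z*(-1 + 5*z*(-2 + z)))
(E(Q)*1)*(-4) = ((2*3*(-1 - 10*3 + 5*3²))*1)*(-4) = ((2*3*(-1 - 30 + 5*9))*1)*(-4) = ((2*3*(-1 - 30 + 45))*1)*(-4) = ((2*3*14)*1)*(-4) = (84*1)*(-4) = 84*(-4) = -336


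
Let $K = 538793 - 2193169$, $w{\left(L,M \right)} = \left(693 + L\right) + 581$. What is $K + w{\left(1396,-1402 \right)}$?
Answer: $-1651706$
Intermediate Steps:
$w{\left(L,M \right)} = 1274 + L$
$K = -1654376$
$K + w{\left(1396,-1402 \right)} = -1654376 + \left(1274 + 1396\right) = -1654376 + 2670 = -1651706$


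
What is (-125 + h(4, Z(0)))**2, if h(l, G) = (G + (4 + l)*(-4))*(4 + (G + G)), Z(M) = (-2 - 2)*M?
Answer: 64009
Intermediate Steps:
Z(M) = -4*M
h(l, G) = (4 + 2*G)*(-16 + G - 4*l) (h(l, G) = (G + (-16 - 4*l))*(4 + 2*G) = (-16 + G - 4*l)*(4 + 2*G) = (4 + 2*G)*(-16 + G - 4*l))
(-125 + h(4, Z(0)))**2 = (-125 + (-64 - (-112)*0 - 16*4 + 2*(-4*0)**2 - 8*(-4*0)*4))**2 = (-125 + (-64 - 28*0 - 64 + 2*0**2 - 8*0*4))**2 = (-125 + (-64 + 0 - 64 + 2*0 + 0))**2 = (-125 + (-64 + 0 - 64 + 0 + 0))**2 = (-125 - 128)**2 = (-253)**2 = 64009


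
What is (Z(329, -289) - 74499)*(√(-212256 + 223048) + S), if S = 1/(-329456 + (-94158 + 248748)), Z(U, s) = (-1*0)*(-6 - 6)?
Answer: 74499/174866 - 148998*√2698 ≈ -7.7393e+6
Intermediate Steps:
Z(U, s) = 0 (Z(U, s) = 0*(-12) = 0)
S = -1/174866 (S = 1/(-329456 + 154590) = 1/(-174866) = -1/174866 ≈ -5.7187e-6)
(Z(329, -289) - 74499)*(√(-212256 + 223048) + S) = (0 - 74499)*(√(-212256 + 223048) - 1/174866) = -74499*(√10792 - 1/174866) = -74499*(2*√2698 - 1/174866) = -74499*(-1/174866 + 2*√2698) = 74499/174866 - 148998*√2698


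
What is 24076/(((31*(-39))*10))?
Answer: -926/465 ≈ -1.9914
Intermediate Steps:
24076/(((31*(-39))*10)) = 24076/((-1209*10)) = 24076/(-12090) = 24076*(-1/12090) = -926/465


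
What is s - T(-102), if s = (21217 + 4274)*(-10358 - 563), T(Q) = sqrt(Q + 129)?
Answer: -278387211 - 3*sqrt(3) ≈ -2.7839e+8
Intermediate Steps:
T(Q) = sqrt(129 + Q)
s = -278387211 (s = 25491*(-10921) = -278387211)
s - T(-102) = -278387211 - sqrt(129 - 102) = -278387211 - sqrt(27) = -278387211 - 3*sqrt(3)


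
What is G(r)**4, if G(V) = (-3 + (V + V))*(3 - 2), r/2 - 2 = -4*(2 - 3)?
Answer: 194481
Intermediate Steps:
r = 12 (r = 4 + 2*(-4*(2 - 3)) = 4 + 2*(-4*(-1)) = 4 + 2*4 = 4 + 8 = 12)
G(V) = -3 + 2*V (G(V) = (-3 + 2*V)*1 = -3 + 2*V)
G(r)**4 = (-3 + 2*12)**4 = (-3 + 24)**4 = 21**4 = 194481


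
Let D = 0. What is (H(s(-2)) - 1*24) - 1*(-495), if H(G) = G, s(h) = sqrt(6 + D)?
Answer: 471 + sqrt(6) ≈ 473.45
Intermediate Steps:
s(h) = sqrt(6) (s(h) = sqrt(6 + 0) = sqrt(6))
(H(s(-2)) - 1*24) - 1*(-495) = (sqrt(6) - 1*24) - 1*(-495) = (sqrt(6) - 24) + 495 = (-24 + sqrt(6)) + 495 = 471 + sqrt(6)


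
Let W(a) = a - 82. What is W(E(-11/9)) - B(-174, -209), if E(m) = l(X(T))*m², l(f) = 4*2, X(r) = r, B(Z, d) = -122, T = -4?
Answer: 4208/81 ≈ 51.951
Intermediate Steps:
l(f) = 8
E(m) = 8*m²
W(a) = -82 + a
W(E(-11/9)) - B(-174, -209) = (-82 + 8*(-11/9)²) - 1*(-122) = (-82 + 8*(-11*⅑)²) + 122 = (-82 + 8*(-11/9)²) + 122 = (-82 + 8*(121/81)) + 122 = (-82 + 968/81) + 122 = -5674/81 + 122 = 4208/81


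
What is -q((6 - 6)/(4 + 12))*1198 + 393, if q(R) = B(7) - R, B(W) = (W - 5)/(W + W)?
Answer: 1553/7 ≈ 221.86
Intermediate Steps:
B(W) = (-5 + W)/(2*W) (B(W) = (-5 + W)/((2*W)) = (-5 + W)*(1/(2*W)) = (-5 + W)/(2*W))
q(R) = 1/7 - R (q(R) = (1/2)*(-5 + 7)/7 - R = (1/2)*(1/7)*2 - R = 1/7 - R)
-q((6 - 6)/(4 + 12))*1198 + 393 = -(1/7 - (6 - 6)/(4 + 12))*1198 + 393 = -(1/7 - 0/16)*1198 + 393 = -(1/7 - 1*0)*1198 + 393 = -(1/7 + 0)*1198 + 393 = -1*1/7*1198 + 393 = -1/7*1198 + 393 = -1198/7 + 393 = 1553/7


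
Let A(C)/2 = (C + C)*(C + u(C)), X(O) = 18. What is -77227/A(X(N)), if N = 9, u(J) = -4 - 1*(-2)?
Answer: -77227/1152 ≈ -67.037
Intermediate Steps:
u(J) = -2 (u(J) = -4 + 2 = -2)
A(C) = 4*C*(-2 + C) (A(C) = 2*((C + C)*(C - 2)) = 2*((2*C)*(-2 + C)) = 2*(2*C*(-2 + C)) = 4*C*(-2 + C))
-77227/A(X(N)) = -77227*1/(72*(-2 + 18)) = -77227/(4*18*16) = -77227/1152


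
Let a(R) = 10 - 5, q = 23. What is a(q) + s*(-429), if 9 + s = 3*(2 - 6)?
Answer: 9014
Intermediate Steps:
a(R) = 5
s = -21 (s = -9 + 3*(2 - 6) = -9 + 3*(-4) = -9 - 12 = -21)
a(q) + s*(-429) = 5 - 21*(-429) = 5 + 9009 = 9014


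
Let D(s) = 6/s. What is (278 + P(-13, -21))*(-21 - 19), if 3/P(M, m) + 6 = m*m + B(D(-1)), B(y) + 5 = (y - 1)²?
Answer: -5326600/479 ≈ -11120.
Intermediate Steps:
B(y) = -5 + (-1 + y)² (B(y) = -5 + (y - 1)² = -5 + (-1 + y)²)
P(M, m) = 3/(38 + m²) (P(M, m) = 3/(-6 + (m*m + (-5 + (-1 + 6/(-1))²))) = 3/(-6 + (m² + (-5 + (-1 + 6*(-1))²))) = 3/(-6 + (m² + (-5 + (-1 - 6)²))) = 3/(-6 + (m² + (-5 + (-7)²))) = 3/(-6 + (m² + (-5 + 49))) = 3/(-6 + (m² + 44)) = 3/(-6 + (44 + m²)) = 3/(38 + m²))
(278 + P(-13, -21))*(-21 - 19) = (278 + 3/(38 + (-21)²))*(-21 - 19) = (278 + 3/(38 + 441))*(-40) = (278 + 3/479)*(-40) = (133165/479)*(-40) = -5326600/479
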